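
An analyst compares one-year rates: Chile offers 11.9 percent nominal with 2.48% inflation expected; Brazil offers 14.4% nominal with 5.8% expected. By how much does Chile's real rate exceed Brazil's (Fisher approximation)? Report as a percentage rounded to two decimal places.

Chile: 11.9% − 2.48% = 9.420%
Brazil: 14.4% − 5.8% = 8.600%
Differential = 0.820% → 0.82%.

0.82%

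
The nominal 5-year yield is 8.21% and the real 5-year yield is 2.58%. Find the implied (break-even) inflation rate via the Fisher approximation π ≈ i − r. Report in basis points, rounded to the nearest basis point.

π ≈ i − r = 8.21% − 2.58% → 563 basis points.

563 basis points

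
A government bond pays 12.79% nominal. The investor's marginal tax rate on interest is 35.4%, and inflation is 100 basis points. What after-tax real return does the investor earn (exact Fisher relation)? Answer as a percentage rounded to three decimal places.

7.190%

After-tax nominal return = 12.79% × (1 − 0.354) = 8.26234%.
1 + r = 1.0826234 / 1.01000 = 1.071904
After-tax real rate = 1.071904 − 1 → 7.190%.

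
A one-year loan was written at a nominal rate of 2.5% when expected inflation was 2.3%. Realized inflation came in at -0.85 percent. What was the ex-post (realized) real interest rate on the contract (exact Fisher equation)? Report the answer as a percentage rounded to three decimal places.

3.379%

Ex-post: (1 + 0.0250)/(1 − 0.0085) − 1 = 3.3787%
So the realized real rate is 3.379%.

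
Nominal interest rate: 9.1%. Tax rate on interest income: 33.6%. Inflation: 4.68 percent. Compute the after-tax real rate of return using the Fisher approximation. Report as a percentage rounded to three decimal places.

1.362%

After-tax nominal return = 9.1% × (1 − 0.336) = 6.0424%.
r ≈ 6.0424% − 4.68% → 1.362%.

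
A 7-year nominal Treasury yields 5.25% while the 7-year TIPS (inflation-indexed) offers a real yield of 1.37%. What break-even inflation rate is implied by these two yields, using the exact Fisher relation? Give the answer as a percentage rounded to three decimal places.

3.828%

(1 + π) = (1 + i)/(1 + r) = 1.05250 / 1.01370 = 1.038276
Break-even inflation = 1.038276 − 1 → 3.828%.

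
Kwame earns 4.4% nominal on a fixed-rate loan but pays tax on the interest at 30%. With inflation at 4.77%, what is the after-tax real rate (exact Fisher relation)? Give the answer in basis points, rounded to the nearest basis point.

-161 basis points

After-tax nominal return = 4.4% × (1 − 0.3) = 3.0800%.
1 + r = 1.03080 / 1.04770 = 0.983869
After-tax real rate = 0.983869 − 1 → -161 basis points.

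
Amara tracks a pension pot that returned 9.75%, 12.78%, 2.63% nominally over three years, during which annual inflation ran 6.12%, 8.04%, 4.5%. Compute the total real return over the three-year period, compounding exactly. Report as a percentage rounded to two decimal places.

6.03%

Compound the nominal returns: 1.0975 × 1.1278 × 1.0263 = 1.270314.
Compound inflation: 1.0612 × 1.0804 × 1.0450 = 1.198114.
Deflate: 1.270314 / 1.198114 = 1.060261.
Total real return = 1.060261 − 1 → 6.03%.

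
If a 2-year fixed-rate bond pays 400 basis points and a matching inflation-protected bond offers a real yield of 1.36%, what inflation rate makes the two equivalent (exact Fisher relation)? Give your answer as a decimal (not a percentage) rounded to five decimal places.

0.02605

(1 + π) = (1 + i)/(1 + r) = 1.04000 / 1.01360 = 1.026046
Break-even inflation = 1.026046 − 1 → 0.02605.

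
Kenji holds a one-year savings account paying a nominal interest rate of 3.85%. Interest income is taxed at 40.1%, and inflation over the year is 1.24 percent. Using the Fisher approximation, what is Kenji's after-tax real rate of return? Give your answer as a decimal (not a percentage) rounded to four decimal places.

After-tax nominal return = 3.85% × (1 − 0.401) = 2.30615%.
r ≈ 2.30615% − 1.24% → 0.0107.

0.0107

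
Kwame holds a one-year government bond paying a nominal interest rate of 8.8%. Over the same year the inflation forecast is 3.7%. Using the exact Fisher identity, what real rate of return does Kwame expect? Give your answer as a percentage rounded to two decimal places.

By the Fisher identity, 1 + r = (1 + i)/(1 + π).
1 + r = 1.08800 / 1.03700 = 1.049180
r = 1.049180 − 1 = 4.9180%, i.e. 4.92%.

4.92%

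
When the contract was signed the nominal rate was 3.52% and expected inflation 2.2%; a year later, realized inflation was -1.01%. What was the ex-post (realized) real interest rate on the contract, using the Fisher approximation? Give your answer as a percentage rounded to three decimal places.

4.530%

Ex-post: 3.52% − (-1.01%) = 4.530%
So the realized real rate is 4.530%.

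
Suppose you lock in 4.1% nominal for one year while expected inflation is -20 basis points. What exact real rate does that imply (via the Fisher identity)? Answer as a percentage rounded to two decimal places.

4.31%

By the Fisher identity, 1 + r = (1 + i)/(1 + π).
1 + r = 1.04100 / 0.99800 = 1.043086
r = 1.043086 − 1 = 4.3086%, i.e. 4.31%.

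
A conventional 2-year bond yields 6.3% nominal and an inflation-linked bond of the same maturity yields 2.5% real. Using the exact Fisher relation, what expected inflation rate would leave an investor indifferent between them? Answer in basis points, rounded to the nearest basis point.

(1 + π) = (1 + i)/(1 + r) = 1.06300 / 1.02500 = 1.037073
Break-even inflation = 1.037073 − 1 → 371 basis points.

371 basis points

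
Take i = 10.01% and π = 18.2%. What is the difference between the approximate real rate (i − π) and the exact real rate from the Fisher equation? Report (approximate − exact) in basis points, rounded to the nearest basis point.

-126 basis points

Approximate: r ≈ 10.010% − 18.200% = -8.1900%
Exact: (1 + 0.1001)/(1 + 0.1820) − 1 = -6.9289%
Error = -8.1900% − (-6.9289%) = -1.2611% → -126 basis points.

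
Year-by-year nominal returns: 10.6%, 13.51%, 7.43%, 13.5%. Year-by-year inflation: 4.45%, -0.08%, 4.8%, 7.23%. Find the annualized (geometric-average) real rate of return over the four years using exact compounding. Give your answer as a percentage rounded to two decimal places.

6.89%

Compound the nominal returns: 1.1060 × 1.1351 × 1.0743 × 1.1350 = 1.53077263.
Compound inflation: 1.0445 × 0.9992 × 1.0480 × 1.0723 = 1.17283916.
Deflate: 1.53077263 / 1.17283916 = 1.30518547.
Annualized real rate = 1.30518547^(1/4) − 1 = 6.8853% → 6.89%.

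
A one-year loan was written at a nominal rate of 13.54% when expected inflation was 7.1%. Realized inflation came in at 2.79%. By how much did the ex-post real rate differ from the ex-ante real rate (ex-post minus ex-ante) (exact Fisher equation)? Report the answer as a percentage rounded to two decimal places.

4.45%

Ex-ante: (1 + 0.1354)/(1 + 0.0710) − 1 = 6.0131%
Ex-post: (1 + 0.1354)/(1 + 0.0279) − 1 = 10.4582%
Difference (ex-post − ex-ante) = 4.4451% → 4.45%.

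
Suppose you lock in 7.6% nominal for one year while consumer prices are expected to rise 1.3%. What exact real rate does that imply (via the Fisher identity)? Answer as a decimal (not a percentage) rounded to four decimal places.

By the Fisher identity, 1 + r = (1 + i)/(1 + π).
1 + r = 1.07600 / 1.01300 = 1.062192
r = 1.062192 − 1 = 6.2192%, i.e. 0.0622.

0.0622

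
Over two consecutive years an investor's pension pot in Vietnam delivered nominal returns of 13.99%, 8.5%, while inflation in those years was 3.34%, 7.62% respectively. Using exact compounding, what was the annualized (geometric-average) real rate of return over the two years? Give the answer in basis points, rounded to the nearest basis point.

Nominal growth factor = 1.1399 × 1.0850 = 1.23679150
Price-level growth factor = 1.0334 × 1.0762 = 1.11214508
Real growth factor = 1.23679150 / 1.11214508 = 1.11207748
Annualized real rate = 1.11207748^(1/2) − 1 = 5.4551% → 546 basis points.

546 basis points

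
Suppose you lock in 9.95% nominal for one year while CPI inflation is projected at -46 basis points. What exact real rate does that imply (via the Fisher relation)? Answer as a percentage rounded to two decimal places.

By the Fisher relation, 1 + r = (1 + i)/(1 + π).
1 + r = 1.09950 / 0.99540 = 1.104581
r = 1.104581 − 1 = 10.4581%, i.e. 10.46%.

10.46%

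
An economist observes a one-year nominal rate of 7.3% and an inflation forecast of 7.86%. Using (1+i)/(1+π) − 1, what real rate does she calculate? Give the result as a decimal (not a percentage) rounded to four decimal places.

-0.0052

1 + r = 1.07300 / 1.07860 = 0.994808
r = 0.994808 − 1 = -0.5192%, i.e. -0.0052.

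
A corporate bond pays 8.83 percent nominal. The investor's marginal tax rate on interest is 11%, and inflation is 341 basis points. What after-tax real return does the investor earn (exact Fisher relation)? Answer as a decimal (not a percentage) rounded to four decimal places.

0.0430

After-tax nominal return = 8.83% × (1 − 0.11) = 7.8587%.
1 + r = 1.078587 / 1.03410 = 1.043020
After-tax real rate = 1.043020 − 1 → 0.0430.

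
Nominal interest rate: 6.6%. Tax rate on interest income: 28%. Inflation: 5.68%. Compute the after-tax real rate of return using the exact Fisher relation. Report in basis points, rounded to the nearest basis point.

After-tax nominal return = 6.6% × (1 − 0.28) = 4.7520%.
1 + r = 1.04752 / 1.05680 = 0.991219
After-tax real rate = 0.991219 − 1 → -88 basis points.

-88 basis points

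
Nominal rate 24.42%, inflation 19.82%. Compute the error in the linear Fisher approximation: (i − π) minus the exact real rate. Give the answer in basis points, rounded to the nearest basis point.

Approximate: r ≈ 24.420% − 19.820% = 4.6000%
Exact: (1 + 0.2442)/(1 + 0.1982) − 1 = 3.8391%
Error = 4.6000% − 3.8391% = 0.7609% → 76 basis points.

76 basis points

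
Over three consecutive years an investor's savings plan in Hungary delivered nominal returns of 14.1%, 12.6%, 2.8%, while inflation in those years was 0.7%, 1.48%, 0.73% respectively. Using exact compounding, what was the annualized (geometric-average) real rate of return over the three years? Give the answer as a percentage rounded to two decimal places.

8.66%

Compound the nominal returns: 1.1410 × 1.1260 × 1.0280 = 1.32073945.
Compound inflation: 1.0070 × 1.0148 × 1.0073 = 1.02936350.
Deflate: 1.32073945 / 1.02936350 = 1.28306420.
Annualized real rate = 1.28306420^(1/3) − 1 = 8.6633% → 8.66%.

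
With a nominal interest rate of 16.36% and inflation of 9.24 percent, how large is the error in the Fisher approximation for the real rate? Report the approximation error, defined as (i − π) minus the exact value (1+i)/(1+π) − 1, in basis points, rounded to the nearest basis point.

60 basis points

Approximate: r ≈ 16.360% − 9.240% = 7.1200%
Exact: (1 + 0.1636)/(1 + 0.0924) − 1 = 6.5178%
Error = 7.1200% − 6.5178% = 0.6022% → 60 basis points.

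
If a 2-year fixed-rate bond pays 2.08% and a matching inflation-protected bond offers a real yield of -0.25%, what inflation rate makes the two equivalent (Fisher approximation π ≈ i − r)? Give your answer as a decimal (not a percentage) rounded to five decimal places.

π ≈ i − r = 2.08% − (-0.25%) → 0.02330.

0.02330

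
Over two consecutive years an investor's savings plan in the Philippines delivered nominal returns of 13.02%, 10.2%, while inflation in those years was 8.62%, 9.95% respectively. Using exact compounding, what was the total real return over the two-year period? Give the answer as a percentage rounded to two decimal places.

Nominal growth factor = 1.1302 × 1.1020 = 1.245480
Price-level growth factor = 1.0862 × 1.0995 = 1.194277
Real growth factor = 1.245480 / 1.194277 = 1.042874
Total real return = 1.042874 − 1 → 4.29%.

4.29%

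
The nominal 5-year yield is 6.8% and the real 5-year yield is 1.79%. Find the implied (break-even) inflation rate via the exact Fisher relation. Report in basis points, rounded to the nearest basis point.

(1 + π) = (1 + i)/(1 + r) = 1.06800 / 1.01790 = 1.049219
Break-even inflation = 1.049219 − 1 → 492 basis points.

492 basis points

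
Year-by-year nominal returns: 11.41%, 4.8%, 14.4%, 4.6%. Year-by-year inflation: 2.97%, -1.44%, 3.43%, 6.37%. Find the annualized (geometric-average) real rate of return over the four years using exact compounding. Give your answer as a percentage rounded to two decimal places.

Compound the nominal returns: 1.1141 × 1.0480 × 1.1440 × 1.0460 = 1.39715042.
Compound inflation: 1.0297 × 0.9856 × 1.0343 × 1.0637 = 1.11654721.
Deflate: 1.39715042 / 1.11654721 = 1.25131334.
Annualized real rate = 1.25131334^(1/4) − 1 = 5.7649% → 5.76%.

5.76%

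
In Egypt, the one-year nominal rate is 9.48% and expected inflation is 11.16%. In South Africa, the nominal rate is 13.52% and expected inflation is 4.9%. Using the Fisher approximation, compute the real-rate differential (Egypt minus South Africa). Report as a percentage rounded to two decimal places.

-10.30%

Egypt: 9.48% − 11.16% = -1.680%
South Africa: 13.52% − 4.9% = 8.620%
Differential = -10.300% → -10.30%.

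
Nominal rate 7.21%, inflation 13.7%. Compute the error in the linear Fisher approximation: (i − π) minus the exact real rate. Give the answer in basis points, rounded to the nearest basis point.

-78 basis points

Approximate: r ≈ 7.210% − 13.700% = -6.4900%
Exact: (1 + 0.0721)/(1 + 0.1370) − 1 = -5.7080%
Error = -6.4900% − (-5.7080%) = -0.7820% → -78 basis points.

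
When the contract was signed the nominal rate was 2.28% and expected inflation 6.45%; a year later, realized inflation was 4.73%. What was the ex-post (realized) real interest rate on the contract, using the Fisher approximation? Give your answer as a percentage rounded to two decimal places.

-2.45%

Ex-post: 2.28% − 4.73% = -2.450%
So the realized real rate is -2.45%.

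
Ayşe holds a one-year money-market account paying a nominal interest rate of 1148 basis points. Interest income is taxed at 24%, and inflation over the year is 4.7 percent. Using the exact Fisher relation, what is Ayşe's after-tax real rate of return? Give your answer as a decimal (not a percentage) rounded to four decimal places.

0.0384

After-tax nominal return = 11.48% × (1 − 0.24) = 8.7248%.
1 + r = 1.087248 / 1.04700 = 1.038441
After-tax real rate = 1.038441 − 1 → 0.0384.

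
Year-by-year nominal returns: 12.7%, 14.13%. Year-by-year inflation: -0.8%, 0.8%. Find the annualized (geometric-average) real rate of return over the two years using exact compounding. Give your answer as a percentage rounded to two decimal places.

13.42%

Nominal growth factor = 1.1270 × 1.1413 = 1.28624510
Price-level growth factor = 0.9920 × 1.0080 = 0.99993600
Real growth factor = 1.28624510 / 0.99993600 = 1.28632742
Annualized real rate = 1.28632742^(1/2) − 1 = 13.4164% → 13.42%.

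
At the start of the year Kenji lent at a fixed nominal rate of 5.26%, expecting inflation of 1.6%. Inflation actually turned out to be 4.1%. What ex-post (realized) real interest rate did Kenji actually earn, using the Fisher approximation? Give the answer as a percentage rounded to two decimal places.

Ex-post: 5.26% − 4.1% = 1.160%
So the realized real rate is 1.16%.

1.16%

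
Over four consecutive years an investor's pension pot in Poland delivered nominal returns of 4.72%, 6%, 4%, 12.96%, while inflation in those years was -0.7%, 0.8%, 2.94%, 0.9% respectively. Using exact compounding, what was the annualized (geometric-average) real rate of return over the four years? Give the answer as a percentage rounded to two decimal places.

5.83%

Nominal growth factor = 1.0472 × 1.0600 × 1.0400 × 1.1296 = 1.30404783
Price-level growth factor = 0.9930 × 1.0080 × 1.0294 × 1.0090 = 1.03964510
Real growth factor = 1.30404783 / 1.03964510 = 1.25432018
Annualized real rate = 1.25432018^(1/4) − 1 = 5.8284% → 5.83%.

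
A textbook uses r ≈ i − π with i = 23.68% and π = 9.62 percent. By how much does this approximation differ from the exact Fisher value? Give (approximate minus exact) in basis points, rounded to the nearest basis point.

Approximate: r ≈ 23.680% − 9.620% = 14.0600%
Exact: (1 + 0.2368)/(1 + 0.0962) − 1 = 12.8261%
Error = 14.0600% − 12.8261% = 1.2339% → 123 basis points.

123 basis points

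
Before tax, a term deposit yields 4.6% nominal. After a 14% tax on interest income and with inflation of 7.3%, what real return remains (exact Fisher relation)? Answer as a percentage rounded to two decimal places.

After-tax nominal return = 4.6% × (1 − 0.14) = 3.9560%.
1 + r = 1.03956 / 1.07300 = 0.968835
After-tax real rate = 0.968835 − 1 → -3.12%.

-3.12%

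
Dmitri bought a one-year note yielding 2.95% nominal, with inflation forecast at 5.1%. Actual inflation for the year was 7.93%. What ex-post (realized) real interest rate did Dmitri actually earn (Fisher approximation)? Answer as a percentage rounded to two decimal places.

Ex-post: 2.95% − 7.93% = -4.980%
So the realized real rate is -4.98%.

-4.98%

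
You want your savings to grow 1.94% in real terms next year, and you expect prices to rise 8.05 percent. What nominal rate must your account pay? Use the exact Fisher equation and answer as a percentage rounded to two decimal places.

10.15%

(1 + i) = (1 + r)(1 + π) = 1.01940 × 1.08050 = 1.1014617
i = 1.1014617 − 1, so the required nominal rate is 10.15%.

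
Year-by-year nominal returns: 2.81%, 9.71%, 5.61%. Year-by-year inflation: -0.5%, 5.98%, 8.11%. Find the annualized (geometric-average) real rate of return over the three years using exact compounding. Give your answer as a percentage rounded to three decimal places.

Nominal growth factor = 1.0281 × 1.0971 × 1.0561 = 1.19120530
Price-level growth factor = 0.9950 × 1.0598 × 1.0811 = 1.14002103
Real growth factor = 1.19120530 / 1.14002103 = 1.04489765
Annualized real rate = 1.04489765^(1/3) − 1 = 1.4747% → 1.475%.

1.475%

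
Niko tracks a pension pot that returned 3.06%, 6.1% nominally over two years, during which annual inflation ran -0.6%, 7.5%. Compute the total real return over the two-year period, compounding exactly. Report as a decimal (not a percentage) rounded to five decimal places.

0.02332

Compound the nominal returns: 1.0306 × 1.0610 = 1.093467.
Compound inflation: 0.9940 × 1.0750 = 1.068550.
Deflate: 1.093467 / 1.068550 = 1.023318.
Total real return = 1.023318 − 1 → 0.02332.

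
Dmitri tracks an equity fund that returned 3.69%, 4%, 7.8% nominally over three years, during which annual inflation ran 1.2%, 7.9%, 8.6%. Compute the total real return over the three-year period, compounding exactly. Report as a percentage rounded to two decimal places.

Compound the nominal returns: 1.0369 × 1.0400 × 1.0780 = 1.162489.
Compound inflation: 1.0120 × 1.0790 × 1.0860 = 1.185856.
Deflate: 1.162489 / 1.185856 = 0.980296.
Total real return = 0.980296 − 1 → -1.97%.

-1.97%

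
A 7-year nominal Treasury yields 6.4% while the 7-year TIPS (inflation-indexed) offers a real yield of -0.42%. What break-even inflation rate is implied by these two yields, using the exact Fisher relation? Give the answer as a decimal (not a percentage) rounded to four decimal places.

0.0685

(1 + π) = (1 + i)/(1 + r) = 1.06400 / 0.99580 = 1.068488
Break-even inflation = 1.068488 − 1 → 0.0685.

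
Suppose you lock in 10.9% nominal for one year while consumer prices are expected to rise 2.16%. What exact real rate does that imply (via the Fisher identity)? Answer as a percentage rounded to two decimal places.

8.56%

1 + r = 1.10900 / 1.02160 = 1.085552
r = 1.085552 − 1 = 8.5552%, i.e. 8.56%.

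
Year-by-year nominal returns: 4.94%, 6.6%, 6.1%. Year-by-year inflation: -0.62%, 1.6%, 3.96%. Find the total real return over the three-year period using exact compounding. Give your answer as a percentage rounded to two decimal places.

13.07%

Nominal growth factor = 1.0494 × 1.0660 × 1.0610 = 1.186899
Price-level growth factor = 0.9938 × 1.0160 × 1.0396 = 1.049685
Real growth factor = 1.186899 / 1.049685 = 1.130719
Total real return = 1.130719 − 1 → 13.07%.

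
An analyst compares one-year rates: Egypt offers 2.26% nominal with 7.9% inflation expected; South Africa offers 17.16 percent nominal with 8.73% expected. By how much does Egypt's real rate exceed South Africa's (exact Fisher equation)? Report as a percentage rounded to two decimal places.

Egypt: (1 + 0.0226)/(1 + 0.0790) − 1 = -5.2271%
South Africa: (1 + 0.1716)/(1 + 0.0873) − 1 = 7.7532%
Differential = -5.2271% − 7.7532% = -12.9802% → -12.98%.

-12.98%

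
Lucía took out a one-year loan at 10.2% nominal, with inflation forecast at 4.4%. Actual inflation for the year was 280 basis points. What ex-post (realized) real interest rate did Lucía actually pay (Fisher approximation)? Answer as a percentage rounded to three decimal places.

Ex-post: 10.2% − 2.8% = 7.400%
So the realized real rate is 7.400%.

7.400%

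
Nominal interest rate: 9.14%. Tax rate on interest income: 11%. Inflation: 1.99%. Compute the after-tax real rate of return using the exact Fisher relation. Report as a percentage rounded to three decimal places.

After-tax nominal return = 9.14% × (1 − 0.11) = 8.1346%.
1 + r = 1.081346 / 1.01990 = 1.060247
After-tax real rate = 1.060247 − 1 → 6.025%.

6.025%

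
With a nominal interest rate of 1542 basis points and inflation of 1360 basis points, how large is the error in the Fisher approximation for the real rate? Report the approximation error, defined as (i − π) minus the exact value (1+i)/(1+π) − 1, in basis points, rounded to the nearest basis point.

22 basis points

Approximate: r ≈ 15.420% − 13.600% = 1.8200%
Exact: (1 + 0.1542)/(1 + 0.1360) − 1 = 1.6021%
Error = 1.8200% − 1.6021% = 0.2179% → 22 basis points.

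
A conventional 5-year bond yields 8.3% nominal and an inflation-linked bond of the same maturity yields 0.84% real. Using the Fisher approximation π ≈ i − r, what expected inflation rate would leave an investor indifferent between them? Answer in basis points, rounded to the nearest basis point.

746 basis points

π ≈ i − r = 8.3% − 0.84% → 746 basis points.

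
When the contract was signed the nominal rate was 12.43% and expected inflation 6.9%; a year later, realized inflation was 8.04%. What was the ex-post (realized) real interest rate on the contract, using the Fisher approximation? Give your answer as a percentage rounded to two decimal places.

4.39%

Ex-post: 12.43% − 8.04% = 4.390%
So the realized real rate is 4.39%.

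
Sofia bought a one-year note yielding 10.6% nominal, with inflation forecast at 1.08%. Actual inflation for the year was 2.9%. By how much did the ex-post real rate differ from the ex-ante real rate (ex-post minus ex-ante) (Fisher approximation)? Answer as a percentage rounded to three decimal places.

-1.820%

Ex-ante: 10.6% − 1.08% = 9.520%
Ex-post: 10.6% − 2.9% = 7.700%
Difference (ex-post − ex-ante) = -1.8200% → -1.820%.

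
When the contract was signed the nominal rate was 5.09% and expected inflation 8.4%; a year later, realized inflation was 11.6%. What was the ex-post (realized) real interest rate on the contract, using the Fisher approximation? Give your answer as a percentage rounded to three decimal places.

Ex-post: 5.09% − 11.6% = -6.510%
So the realized real rate is -6.510%.

-6.510%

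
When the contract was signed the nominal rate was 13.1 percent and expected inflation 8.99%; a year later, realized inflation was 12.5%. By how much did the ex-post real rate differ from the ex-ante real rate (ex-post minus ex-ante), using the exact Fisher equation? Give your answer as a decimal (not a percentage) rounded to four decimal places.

Ex-ante: (1 + 0.1310)/(1 + 0.0899) − 1 = 3.7710%
Ex-post: (1 + 0.1310)/(1 + 0.1250) − 1 = 0.5333%
Difference (ex-post − ex-ante) = -3.2377% → -0.0324.

-0.0324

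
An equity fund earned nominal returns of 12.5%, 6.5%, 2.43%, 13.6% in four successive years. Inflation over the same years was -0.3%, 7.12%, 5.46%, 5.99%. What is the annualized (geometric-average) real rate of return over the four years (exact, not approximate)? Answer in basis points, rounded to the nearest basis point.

Compound the nominal returns: 1.1250 × 1.0650 × 1.0243 × 1.1360 = 1.39414400.
Compound inflation: 0.9970 × 1.0712 × 1.0546 × 1.0599 = 1.19376374.
Deflate: 1.39414400 / 1.19376374 = 1.16785588.
Annualized real rate = 1.16785588^(1/4) − 1 = 3.9555% → 396 basis points.

396 basis points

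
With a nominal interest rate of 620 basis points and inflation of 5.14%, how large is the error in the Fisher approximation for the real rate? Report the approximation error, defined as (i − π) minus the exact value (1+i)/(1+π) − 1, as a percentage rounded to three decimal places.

Approximate: r ≈ 6.200% − 5.140% = 1.0600%
Exact: (1 + 0.0620)/(1 + 0.0514) − 1 = 1.0082%
Error = 1.0600% − 1.0082% = 0.0518% → 0.052%.

0.052%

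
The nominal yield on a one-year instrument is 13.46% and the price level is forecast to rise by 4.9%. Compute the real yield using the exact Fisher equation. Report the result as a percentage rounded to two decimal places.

8.16%

1 + r = 1.13460 / 1.04900 = 1.081602
r = 1.081602 − 1 = 8.1602%, i.e. 8.16%.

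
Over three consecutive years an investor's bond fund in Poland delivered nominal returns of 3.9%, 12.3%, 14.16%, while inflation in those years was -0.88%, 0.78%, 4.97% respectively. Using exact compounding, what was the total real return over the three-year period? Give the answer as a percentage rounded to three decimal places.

27.031%

Compound the nominal returns: 1.0390 × 1.1230 × 1.1416 = 1.332015.
Compound inflation: 0.9912 × 1.0078 × 1.0497 = 1.048578.
Deflate: 1.332015 / 1.048578 = 1.270306.
Total real return = 1.270306 − 1 → 27.031%.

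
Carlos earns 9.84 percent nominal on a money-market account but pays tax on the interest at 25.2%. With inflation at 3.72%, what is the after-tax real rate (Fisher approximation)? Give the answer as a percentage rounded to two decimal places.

3.64%

After-tax nominal return = 9.84% × (1 − 0.252) = 7.36032%.
r ≈ 7.36032% − 3.72% → 3.64%.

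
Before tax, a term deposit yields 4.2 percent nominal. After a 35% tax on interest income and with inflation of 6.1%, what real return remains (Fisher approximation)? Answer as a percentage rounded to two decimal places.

After-tax nominal return = 4.2% × (1 − 0.35) = 2.7300%.
r ≈ 2.7300% − 6.1% → -3.37%.

-3.37%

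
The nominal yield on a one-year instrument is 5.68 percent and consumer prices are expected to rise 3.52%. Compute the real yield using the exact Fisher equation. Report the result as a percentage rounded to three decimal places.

2.087%

By the Fisher equation, 1 + r = (1 + i)/(1 + π).
1 + r = 1.05680 / 1.03520 = 1.020866
r = 1.020866 − 1 = 2.0866%, i.e. 2.087%.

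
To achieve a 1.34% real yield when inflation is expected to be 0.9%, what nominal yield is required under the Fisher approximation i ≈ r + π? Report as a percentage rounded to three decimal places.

i ≈ r + π = 1.34% + 0.9% = 2.240%.

2.240%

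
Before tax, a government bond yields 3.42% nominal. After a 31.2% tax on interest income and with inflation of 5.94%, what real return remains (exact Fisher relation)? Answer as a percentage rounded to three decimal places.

-3.386%

After-tax nominal return = 3.42% × (1 − 0.312) = 2.35296%.
1 + r = 1.0235296 / 1.05940 = 0.966141
After-tax real rate = 0.966141 − 1 → -3.386%.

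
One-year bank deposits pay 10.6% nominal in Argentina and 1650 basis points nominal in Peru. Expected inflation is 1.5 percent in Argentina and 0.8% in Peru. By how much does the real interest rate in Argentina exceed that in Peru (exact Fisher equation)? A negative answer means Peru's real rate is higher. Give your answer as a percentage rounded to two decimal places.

Argentina: (1 + 0.1060)/(1 + 0.0150) − 1 = 8.9655%
Peru: (1 + 0.1650)/(1 + 0.0080) − 1 = 15.5754%
Differential = 8.9655% − 15.5754% = -6.6099% → -6.61%.

-6.61%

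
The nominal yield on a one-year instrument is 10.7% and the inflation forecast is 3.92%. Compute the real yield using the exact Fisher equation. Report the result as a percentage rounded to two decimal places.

6.52%

By the Fisher relation, 1 + r = (1 + i)/(1 + π).
1 + r = 1.10700 / 1.03920 = 1.065242
r = 1.065242 − 1 = 6.5242%, i.e. 6.52%.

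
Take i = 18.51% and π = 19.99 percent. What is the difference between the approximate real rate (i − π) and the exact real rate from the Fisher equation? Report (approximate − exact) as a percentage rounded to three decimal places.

-0.247%

Approximate: r ≈ 18.510% − 19.990% = -1.4800%
Exact: (1 + 0.1851)/(1 + 0.1999) − 1 = -1.2334%
Error = -1.4800% − (-1.2334%) = -0.2466% → -0.247%.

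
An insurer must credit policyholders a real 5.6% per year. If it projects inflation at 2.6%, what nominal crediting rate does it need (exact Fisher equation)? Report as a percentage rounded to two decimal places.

8.35%

(1 + i) = (1 + r)(1 + π) = 1.05600 × 1.02600 = 1.083456
i = 1.083456 − 1, so the required nominal rate is 8.35%.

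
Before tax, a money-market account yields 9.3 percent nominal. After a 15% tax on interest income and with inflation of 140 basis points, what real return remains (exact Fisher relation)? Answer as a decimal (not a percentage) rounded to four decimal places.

0.0642

After-tax nominal return = 9.3% × (1 − 0.15) = 7.9050%.
1 + r = 1.07905 / 1.01400 = 1.064152
After-tax real rate = 1.064152 − 1 → 0.0642.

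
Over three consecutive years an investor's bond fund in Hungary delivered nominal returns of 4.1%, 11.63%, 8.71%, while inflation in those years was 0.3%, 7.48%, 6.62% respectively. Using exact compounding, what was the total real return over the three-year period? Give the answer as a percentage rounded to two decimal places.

9.91%

Nominal growth factor = 1.0410 × 1.1163 × 1.0871 = 1.263284
Price-level growth factor = 1.0030 × 1.0748 × 1.0662 = 1.149390
Real growth factor = 1.263284 / 1.149390 = 1.099092
Total real return = 1.099092 − 1 → 9.91%.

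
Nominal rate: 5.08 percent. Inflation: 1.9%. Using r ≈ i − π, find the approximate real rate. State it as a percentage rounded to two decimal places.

3.18%

r ≈ i − π = 5.08% − 1.9% = 3.18%.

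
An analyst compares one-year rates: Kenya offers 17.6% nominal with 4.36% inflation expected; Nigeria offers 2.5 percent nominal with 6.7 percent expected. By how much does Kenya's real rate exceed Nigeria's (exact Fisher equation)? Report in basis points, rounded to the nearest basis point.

1662 basis points

Kenya: (1 + 0.1760)/(1 + 0.0436) − 1 = 12.6869%
Nigeria: (1 + 0.0250)/(1 + 0.0670) − 1 = -3.9363%
Differential = 12.6869% − (-3.9363%) = 16.6231% → 1662 basis points.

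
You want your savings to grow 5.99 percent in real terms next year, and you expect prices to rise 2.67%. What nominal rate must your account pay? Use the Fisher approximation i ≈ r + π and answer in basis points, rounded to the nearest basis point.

i ≈ r + π = 5.99% + 2.67% = 866 basis points.

866 basis points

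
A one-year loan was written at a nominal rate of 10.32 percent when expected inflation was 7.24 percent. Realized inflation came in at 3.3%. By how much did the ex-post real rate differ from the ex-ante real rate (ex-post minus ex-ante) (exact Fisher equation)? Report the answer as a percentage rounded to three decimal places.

Ex-ante: (1 + 0.1032)/(1 + 0.0724) − 1 = 2.8721%
Ex-post: (1 + 0.1032)/(1 + 0.0330) − 1 = 6.7957%
Difference (ex-post − ex-ante) = 3.9237% → 3.924%.

3.924%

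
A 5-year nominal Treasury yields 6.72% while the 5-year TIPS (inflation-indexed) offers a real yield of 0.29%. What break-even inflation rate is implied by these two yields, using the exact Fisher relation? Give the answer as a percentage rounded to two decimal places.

(1 + π) = (1 + i)/(1 + r) = 1.06720 / 1.00290 = 1.064114
Break-even inflation = 1.064114 − 1 → 6.41%.

6.41%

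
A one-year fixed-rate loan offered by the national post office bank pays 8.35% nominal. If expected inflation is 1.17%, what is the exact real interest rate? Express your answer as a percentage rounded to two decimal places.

1 + r = 1.08350 / 1.01170 = 1.070970
r = 1.070970 − 1 = 7.0970%, i.e. 7.10%.

7.10%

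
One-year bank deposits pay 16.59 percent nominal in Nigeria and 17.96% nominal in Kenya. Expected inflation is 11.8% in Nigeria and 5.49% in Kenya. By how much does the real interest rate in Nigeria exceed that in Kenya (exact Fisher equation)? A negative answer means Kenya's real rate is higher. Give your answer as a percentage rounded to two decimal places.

-7.54%

Nigeria: (1 + 0.1659)/(1 + 0.1180) − 1 = 4.2844%
Kenya: (1 + 0.1796)/(1 + 0.0549) − 1 = 11.8210%
Differential = 4.2844% − 11.8210% = -7.5366% → -7.54%.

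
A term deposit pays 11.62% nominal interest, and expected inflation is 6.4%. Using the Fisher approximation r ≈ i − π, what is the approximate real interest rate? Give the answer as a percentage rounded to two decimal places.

r ≈ i − π = 11.62% − 6.4% = 5.22%.

5.22%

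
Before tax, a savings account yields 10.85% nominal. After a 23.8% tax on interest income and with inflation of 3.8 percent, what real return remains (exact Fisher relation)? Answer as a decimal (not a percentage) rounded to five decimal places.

After-tax nominal return = 10.85% × (1 − 0.238) = 8.2677%.
1 + r = 1.082677 / 1.03800 = 1.043041
After-tax real rate = 1.043041 − 1 → 0.04304.

0.04304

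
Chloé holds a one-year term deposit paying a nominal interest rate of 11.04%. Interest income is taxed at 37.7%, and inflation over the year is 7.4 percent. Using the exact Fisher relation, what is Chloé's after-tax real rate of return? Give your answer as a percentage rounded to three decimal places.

After-tax nominal return = 11.04% × (1 − 0.377) = 6.87792%.
1 + r = 1.0687792 / 1.07400 = 0.995139
After-tax real rate = 0.995139 − 1 → -0.486%.

-0.486%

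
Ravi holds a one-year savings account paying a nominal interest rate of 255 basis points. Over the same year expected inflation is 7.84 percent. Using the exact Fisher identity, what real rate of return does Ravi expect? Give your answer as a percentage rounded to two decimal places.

-4.91%

1 + r = 1.02550 / 1.07840 = 0.950946
r = 0.950946 − 1 = -4.9054%, i.e. -4.91%.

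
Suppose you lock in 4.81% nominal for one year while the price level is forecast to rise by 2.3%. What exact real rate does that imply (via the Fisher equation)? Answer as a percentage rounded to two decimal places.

1 + r = 1.04810 / 1.02300 = 1.024536
r = 1.024536 − 1 = 2.4536%, i.e. 2.45%.

2.45%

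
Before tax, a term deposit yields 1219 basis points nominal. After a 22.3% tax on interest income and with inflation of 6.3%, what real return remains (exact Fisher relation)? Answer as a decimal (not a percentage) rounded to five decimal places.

0.02984

After-tax nominal return = 12.19% × (1 − 0.223) = 9.47163%.
1 + r = 1.0947163 / 1.06300 = 1.029837
After-tax real rate = 1.029837 − 1 → 0.02984.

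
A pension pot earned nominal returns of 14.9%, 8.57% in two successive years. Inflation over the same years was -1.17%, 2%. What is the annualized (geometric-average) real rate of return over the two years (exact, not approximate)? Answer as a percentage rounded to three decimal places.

11.242%

Nominal growth factor = 1.1490 × 1.0857 = 1.24746930
Price-level growth factor = 0.9883 × 1.0200 = 1.00806600
Real growth factor = 1.24746930 / 1.00806600 = 1.23748772
Annualized real rate = 1.23748772^(1/2) − 1 = 11.2424% → 11.242%.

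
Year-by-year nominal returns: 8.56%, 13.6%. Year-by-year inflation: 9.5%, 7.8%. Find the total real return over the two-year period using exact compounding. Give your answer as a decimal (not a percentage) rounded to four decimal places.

0.0448

Nominal growth factor = 1.0856 × 1.1360 = 1.233242
Price-level growth factor = 1.0950 × 1.0780 = 1.180410
Real growth factor = 1.233242 / 1.180410 = 1.044757
Total real return = 1.044757 − 1 → 0.0448.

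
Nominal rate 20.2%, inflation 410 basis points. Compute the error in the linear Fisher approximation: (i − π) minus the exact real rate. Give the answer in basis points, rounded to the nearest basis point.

63 basis points

Approximate: r ≈ 20.200% − 4.100% = 16.1000%
Exact: (1 + 0.2020)/(1 + 0.0410) − 1 = 15.4659%
Error = 16.1000% − 15.4659% = 0.6341% → 63 basis points.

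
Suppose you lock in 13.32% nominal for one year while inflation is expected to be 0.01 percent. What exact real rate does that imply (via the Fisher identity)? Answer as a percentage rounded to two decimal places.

13.31%

By the Fisher identity, 1 + r = (1 + i)/(1 + π).
1 + r = 1.13320 / 1.00010 = 1.133087
r = 1.133087 − 1 = 13.3087%, i.e. 13.31%.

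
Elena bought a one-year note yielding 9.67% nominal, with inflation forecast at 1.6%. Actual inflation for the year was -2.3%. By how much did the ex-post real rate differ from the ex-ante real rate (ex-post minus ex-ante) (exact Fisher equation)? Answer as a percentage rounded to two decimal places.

4.31%

Ex-ante: (1 + 0.0967)/(1 + 0.0160) − 1 = 7.9429%
Ex-post: (1 + 0.0967)/(1 − 0.0230) − 1 = 12.2518%
Difference (ex-post − ex-ante) = 4.3089% → 4.31%.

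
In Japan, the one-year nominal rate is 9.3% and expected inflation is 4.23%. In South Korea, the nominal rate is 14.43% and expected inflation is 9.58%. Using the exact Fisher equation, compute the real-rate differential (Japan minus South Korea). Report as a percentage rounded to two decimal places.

0.44%

Japan: (1 + 0.0930)/(1 + 0.0423) − 1 = 4.8642%
South Korea: (1 + 0.1443)/(1 + 0.0958) − 1 = 4.4260%
Differential = 4.8642% − 4.4260% = 0.4383% → 0.44%.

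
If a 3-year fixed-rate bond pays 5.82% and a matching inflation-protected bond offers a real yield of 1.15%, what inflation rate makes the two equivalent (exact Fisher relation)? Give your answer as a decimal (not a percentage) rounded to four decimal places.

(1 + π) = (1 + i)/(1 + r) = 1.05820 / 1.01150 = 1.046169
Break-even inflation = 1.046169 − 1 → 0.0462.

0.0462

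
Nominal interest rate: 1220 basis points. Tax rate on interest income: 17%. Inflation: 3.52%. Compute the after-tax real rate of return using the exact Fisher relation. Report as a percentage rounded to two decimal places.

6.38%

After-tax nominal return = 12.2% × (1 − 0.17) = 10.1260%.
1 + r = 1.10126 / 1.03520 = 1.063814
After-tax real rate = 1.063814 − 1 → 6.38%.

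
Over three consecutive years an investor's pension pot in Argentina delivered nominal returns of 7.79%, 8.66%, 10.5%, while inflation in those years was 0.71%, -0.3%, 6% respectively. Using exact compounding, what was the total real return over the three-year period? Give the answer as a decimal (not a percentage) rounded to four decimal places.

Compound the nominal returns: 1.0779 × 1.0866 × 1.1050 = 1.294227.
Compound inflation: 1.0071 × 0.9970 × 1.0600 = 1.064323.
Deflate: 1.294227 / 1.064323 = 1.216009.
Total real return = 1.216009 − 1 → 0.2160.

0.2160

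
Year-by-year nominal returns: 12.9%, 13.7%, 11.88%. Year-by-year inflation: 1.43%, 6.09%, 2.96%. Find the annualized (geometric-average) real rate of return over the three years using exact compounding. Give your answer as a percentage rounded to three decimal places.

Compound the nominal returns: 1.1290 × 1.1370 × 1.1188 = 1.43617335.
Compound inflation: 1.0143 × 1.0609 × 1.0296 = 1.10792257.
Deflate: 1.43617335 / 1.10792257 = 1.29627593.
Annualized real rate = 1.29627593^(1/3) − 1 = 9.0350% → 9.035%.

9.035%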